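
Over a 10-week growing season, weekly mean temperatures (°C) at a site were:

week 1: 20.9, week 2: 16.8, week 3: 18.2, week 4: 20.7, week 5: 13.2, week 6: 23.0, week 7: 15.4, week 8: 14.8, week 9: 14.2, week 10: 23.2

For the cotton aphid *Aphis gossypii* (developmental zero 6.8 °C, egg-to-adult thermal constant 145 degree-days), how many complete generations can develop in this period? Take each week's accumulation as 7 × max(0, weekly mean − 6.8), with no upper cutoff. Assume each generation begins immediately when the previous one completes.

Weekly DD (7 × max(0, T̄ − 6.8)): 98.7, 70.0, 79.8, 97.3, 44.8, 113.4, 60.2, 56.0, 51.8, 114.8.
Season total = 786.8 DD.
Complete generations = ⌊786.8 / 145⌋ = 5.

5 generations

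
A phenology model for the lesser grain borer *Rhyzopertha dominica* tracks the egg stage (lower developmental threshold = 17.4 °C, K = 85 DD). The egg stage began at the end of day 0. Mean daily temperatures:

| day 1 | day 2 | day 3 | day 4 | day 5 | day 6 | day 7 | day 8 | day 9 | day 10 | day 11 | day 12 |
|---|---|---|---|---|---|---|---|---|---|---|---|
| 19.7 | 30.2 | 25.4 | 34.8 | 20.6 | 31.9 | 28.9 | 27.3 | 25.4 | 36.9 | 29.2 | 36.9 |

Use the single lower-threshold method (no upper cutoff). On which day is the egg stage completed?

Daily DD above 17.4 °C: 2.3, 12.8, 8.0, 17.4, 3.2, 14.5, 11.5, 9.9, 8.0, 19.5, 11.8, 19.5.
Cumulative: 2.3, 15.1, 23.1, 40.5, 43.7, 58.2, 69.7, 79.6, 87.6, 107.1, 118.9, 138.4.
The total first reaches 85 DD on day 9.

day 9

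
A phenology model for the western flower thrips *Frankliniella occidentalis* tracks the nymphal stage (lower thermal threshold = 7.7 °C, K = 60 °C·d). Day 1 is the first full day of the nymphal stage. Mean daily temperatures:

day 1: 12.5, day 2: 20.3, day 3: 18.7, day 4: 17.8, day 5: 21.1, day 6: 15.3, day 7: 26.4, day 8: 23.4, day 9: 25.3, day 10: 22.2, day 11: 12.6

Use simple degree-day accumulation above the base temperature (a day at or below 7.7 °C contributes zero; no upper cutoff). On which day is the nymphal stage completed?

Daily DD above 7.7 °C: 4.8, 12.6, 11.0, 10.1, 13.4, 7.6, 18.7, 15.7, 17.6, 14.5, 4.9.
Cumulative: 4.8, 17.4, 28.4, 38.5, 51.9, 59.5, 78.2, 93.9, 111.5, 126.0, 130.9.
The total first reaches 60 DD on day 7.

day 7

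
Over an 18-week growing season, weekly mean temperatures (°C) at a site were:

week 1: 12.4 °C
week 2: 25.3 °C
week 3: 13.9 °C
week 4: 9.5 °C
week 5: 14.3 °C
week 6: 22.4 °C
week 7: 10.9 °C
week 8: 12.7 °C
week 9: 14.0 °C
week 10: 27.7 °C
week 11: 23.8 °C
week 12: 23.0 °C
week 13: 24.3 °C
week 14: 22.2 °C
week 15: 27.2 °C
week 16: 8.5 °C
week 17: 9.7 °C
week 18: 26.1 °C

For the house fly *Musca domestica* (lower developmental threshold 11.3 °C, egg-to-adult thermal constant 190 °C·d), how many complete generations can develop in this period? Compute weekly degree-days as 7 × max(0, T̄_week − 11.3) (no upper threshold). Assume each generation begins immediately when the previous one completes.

Weekly DD (7 × max(0, T̄ − 11.3)): 7.7, 98.0, 18.2, 0.0, 21.0, 77.7, 0.0, 9.8, 18.9, 114.8, 87.5, 81.9, 91.0, 76.3, 111.3, 0.0, 0.0, 103.6.
Season total = 917.7 DD.
Complete generations = ⌊917.7 / 190⌋ = 4.

4 generations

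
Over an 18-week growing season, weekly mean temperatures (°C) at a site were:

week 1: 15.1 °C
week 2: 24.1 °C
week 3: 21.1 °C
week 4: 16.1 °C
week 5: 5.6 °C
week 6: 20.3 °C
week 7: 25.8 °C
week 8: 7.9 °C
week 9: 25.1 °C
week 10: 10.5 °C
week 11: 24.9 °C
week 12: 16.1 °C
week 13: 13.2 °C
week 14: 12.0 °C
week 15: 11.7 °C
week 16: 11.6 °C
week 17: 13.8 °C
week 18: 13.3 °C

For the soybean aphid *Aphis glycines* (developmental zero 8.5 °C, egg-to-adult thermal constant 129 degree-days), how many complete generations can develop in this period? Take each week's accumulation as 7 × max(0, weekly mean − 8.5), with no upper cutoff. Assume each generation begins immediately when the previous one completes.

Weekly DD (7 × max(0, T̄ − 8.5)): 46.2, 109.2, 88.2, 53.2, 0.0, 82.6, 121.1, 0.0, 116.2, 14.0, 114.8, 53.2, 32.9, 24.5, 22.4, 21.7, 37.1, 33.6.
Season total = 970.9 DD.
Complete generations = ⌊970.9 / 129⌋ = 7.

7 generations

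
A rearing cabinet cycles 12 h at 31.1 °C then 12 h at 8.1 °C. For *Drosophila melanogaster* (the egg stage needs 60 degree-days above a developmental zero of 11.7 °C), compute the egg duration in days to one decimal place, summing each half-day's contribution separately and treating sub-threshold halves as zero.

6.2 days

Day half: max(0, 31.1 − 11.7) × 0.5 = 19.4 × 0.5 = 9.70 DD.
Night half: max(0, 8.1 − 11.7) × 0.5 = 0.0 × 0.5 = 0.00 DD.
Per 24 h: 9.70 DD/day.
Duration = 60 / 9.70 = 6.186 ≈ 6.2 days.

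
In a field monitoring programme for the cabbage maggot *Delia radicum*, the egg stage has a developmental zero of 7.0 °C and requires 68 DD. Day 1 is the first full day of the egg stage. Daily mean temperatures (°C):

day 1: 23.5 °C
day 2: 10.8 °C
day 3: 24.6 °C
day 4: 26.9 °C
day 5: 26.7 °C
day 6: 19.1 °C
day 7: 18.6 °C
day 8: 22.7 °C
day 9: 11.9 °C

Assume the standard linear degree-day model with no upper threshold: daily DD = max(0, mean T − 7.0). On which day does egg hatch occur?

day 5

Daily DD above 7.0 °C: 16.5, 3.8, 17.6, 19.9, 19.7, 12.1, 11.6, 15.7, 4.9.
Cumulative: 16.5, 20.3, 37.9, 57.8, 77.5, 89.6, 101.2, 116.9, 121.8.
The total first reaches 68 DD on day 5.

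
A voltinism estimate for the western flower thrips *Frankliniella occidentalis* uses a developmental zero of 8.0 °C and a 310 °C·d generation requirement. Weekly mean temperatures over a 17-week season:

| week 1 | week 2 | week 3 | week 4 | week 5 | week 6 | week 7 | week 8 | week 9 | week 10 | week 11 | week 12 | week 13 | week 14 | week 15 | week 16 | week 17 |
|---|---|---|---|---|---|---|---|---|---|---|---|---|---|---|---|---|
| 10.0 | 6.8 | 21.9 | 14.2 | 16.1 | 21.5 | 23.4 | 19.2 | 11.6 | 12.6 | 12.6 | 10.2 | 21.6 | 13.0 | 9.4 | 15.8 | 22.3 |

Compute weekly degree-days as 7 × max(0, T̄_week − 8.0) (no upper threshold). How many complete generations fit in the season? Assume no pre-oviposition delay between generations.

Weekly DD (7 × max(0, T̄ − 8.0)): 14.0, 0.0, 97.3, 43.4, 56.7, 94.5, 107.8, 78.4, 25.2, 32.2, 32.2, 15.4, 95.2, 35.0, 9.8, 54.6, 100.1.
Season total = 891.8 DD.
Complete generations = ⌊891.8 / 310⌋ = 2.

2 generations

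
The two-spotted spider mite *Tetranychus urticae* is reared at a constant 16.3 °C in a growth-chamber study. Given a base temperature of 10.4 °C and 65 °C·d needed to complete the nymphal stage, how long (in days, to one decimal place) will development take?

11.0 days

Daily accumulation = 16.3 − 10.4 = 5.9 DD/day.
Duration = 65 / 5.9 = 11.017 ≈ 11.0 days.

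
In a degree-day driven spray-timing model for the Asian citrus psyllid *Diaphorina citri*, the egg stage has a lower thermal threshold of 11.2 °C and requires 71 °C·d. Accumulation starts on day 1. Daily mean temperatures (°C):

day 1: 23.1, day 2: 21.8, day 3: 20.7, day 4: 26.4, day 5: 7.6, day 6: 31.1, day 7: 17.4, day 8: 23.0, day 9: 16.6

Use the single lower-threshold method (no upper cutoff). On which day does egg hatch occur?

Daily DD above 11.2 °C: 11.9, 10.6, 9.5, 15.2, 0.0, 19.9, 6.2, 11.8, 5.4.
Cumulative: 11.9, 22.5, 32.0, 47.2, 47.2, 67.1, 73.3, 85.1, 90.5.
The total first reaches 71 DD on day 7.

day 7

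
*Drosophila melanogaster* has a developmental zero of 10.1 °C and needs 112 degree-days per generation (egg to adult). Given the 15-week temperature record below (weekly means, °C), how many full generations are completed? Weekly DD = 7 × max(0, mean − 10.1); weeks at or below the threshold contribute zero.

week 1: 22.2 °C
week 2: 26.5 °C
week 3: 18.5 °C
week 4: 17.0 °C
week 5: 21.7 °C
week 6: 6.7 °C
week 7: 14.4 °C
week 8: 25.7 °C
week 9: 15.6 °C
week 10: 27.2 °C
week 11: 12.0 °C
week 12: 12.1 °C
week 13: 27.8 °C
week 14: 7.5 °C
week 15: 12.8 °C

Weekly DD (7 × max(0, T̄ − 10.1)): 84.7, 114.8, 58.8, 48.3, 81.2, 0.0, 30.1, 109.2, 38.5, 119.7, 13.3, 14.0, 123.9, 0.0, 18.9.
Season total = 855.4 DD.
Complete generations = ⌊855.4 / 112⌋ = 7.

7 generations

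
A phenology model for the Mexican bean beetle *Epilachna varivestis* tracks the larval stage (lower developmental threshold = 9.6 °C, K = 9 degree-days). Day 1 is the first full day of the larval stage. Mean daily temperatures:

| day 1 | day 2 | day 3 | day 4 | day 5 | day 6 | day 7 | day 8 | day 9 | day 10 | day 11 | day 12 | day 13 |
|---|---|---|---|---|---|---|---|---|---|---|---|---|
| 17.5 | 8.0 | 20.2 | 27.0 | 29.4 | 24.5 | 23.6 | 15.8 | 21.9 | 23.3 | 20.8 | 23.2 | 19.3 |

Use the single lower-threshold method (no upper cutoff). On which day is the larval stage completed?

Daily DD above 9.6 °C: 7.9, 0.0, 10.6, 17.4, 19.8, 14.9, 14.0, 6.2, 12.3, 13.7, 11.2, 13.6, 9.7.
Cumulative: 7.9, 7.9, 18.5, 35.9, 55.7, 70.6, 84.6, 90.8, 103.1, 116.8, 128.0, 141.6, 151.3.
The total first reaches 9 DD on day 3.

day 3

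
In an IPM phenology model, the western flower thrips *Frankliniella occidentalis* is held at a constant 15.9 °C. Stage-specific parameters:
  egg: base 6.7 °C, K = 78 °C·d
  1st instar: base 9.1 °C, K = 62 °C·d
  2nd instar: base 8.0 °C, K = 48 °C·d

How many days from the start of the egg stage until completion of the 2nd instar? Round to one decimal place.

23.7 days

egg: 78 / (15.9 − 6.7) = 78 / 9.2 = 8.478 d.
1st instar: 62 / (15.9 − 9.1) = 62 / 6.8 = 9.118 d.
2nd instar: 48 / (15.9 − 8.0) = 48 / 7.9 = 6.076 d.
Sum = 23.672 ≈ 23.7 days.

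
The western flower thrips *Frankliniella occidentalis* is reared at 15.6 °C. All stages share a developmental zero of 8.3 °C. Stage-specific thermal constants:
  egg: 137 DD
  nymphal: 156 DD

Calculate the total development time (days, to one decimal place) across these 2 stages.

Daily accumulation at 15.6 °C = 15.6 − 8.3 = 7.3 DD/day.
Total K = 137 + 156 = 293 DD.
Total duration = 293 / 7.3 = 40.137 ≈ 40.1 days.

40.1 days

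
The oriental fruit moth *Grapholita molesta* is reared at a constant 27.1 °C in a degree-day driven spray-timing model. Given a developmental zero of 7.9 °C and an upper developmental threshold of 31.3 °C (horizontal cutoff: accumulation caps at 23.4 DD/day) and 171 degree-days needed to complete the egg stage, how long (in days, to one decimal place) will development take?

Daily accumulation = 27.1 − 7.9 = 19.2 DD/day.
Duration = 171 / 19.2 = 8.906 ≈ 8.9 days.

8.9 days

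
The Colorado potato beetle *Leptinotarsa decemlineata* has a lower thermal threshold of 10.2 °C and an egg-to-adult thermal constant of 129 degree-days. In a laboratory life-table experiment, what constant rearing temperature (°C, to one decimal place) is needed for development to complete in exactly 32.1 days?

Required daily accumulation = 129 / 32.1 = 4.019 DD/day.
T = T_base + 4.019 = 10.2 + 4.019 = 14.219 ≈ 14.2 °C.

14.2 °C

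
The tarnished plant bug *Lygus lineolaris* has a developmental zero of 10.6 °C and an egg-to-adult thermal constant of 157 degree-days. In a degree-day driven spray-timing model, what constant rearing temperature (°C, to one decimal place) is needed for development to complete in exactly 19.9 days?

Required daily accumulation = 157 / 19.9 = 7.889 DD/day.
T = T_base + 7.889 = 10.6 + 7.889 = 18.489 ≈ 18.5 °C.

18.5 °C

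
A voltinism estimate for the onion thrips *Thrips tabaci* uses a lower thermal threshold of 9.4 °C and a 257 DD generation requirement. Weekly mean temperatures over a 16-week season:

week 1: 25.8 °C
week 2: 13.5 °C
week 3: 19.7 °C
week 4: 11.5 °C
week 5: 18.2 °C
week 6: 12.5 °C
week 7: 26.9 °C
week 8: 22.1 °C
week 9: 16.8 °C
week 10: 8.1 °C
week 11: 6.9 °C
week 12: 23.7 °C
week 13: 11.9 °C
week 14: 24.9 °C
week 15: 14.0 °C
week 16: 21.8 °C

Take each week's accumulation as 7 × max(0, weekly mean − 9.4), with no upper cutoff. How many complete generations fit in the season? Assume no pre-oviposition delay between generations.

Weekly DD (7 × max(0, T̄ − 9.4)): 114.8, 28.7, 72.1, 14.7, 61.6, 21.7, 122.5, 88.9, 51.8, 0.0, 0.0, 100.1, 17.5, 108.5, 32.2, 86.8.
Season total = 921.9 DD.
Complete generations = ⌊921.9 / 257⌋ = 3.

3 generations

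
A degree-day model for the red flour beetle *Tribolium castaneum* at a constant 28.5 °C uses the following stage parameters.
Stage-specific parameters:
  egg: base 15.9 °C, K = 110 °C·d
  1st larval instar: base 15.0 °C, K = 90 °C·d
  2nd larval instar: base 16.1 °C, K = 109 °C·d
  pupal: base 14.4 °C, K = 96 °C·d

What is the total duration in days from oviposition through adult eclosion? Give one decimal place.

31.0 days

egg: 110 / (28.5 − 15.9) = 110 / 12.6 = 8.730 d.
1st larval instar: 90 / (28.5 − 15.0) = 90 / 13.5 = 6.667 d.
2nd larval instar: 109 / (28.5 − 16.1) = 109 / 12.4 = 8.790 d.
pupal: 96 / (28.5 − 14.4) = 96 / 14.1 = 6.809 d.
Sum = 30.996 ≈ 31.0 days.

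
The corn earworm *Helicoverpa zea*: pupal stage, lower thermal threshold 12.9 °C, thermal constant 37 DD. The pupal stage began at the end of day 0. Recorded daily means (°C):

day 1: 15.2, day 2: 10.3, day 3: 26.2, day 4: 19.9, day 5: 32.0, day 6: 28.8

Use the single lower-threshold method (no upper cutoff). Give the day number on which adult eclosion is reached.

day 5

Daily DD above 12.9 °C: 2.3, 0.0, 13.3, 7.0, 19.1, 15.9.
Cumulative: 2.3, 2.3, 15.6, 22.6, 41.7, 57.6.
The total first reaches 37 DD on day 5.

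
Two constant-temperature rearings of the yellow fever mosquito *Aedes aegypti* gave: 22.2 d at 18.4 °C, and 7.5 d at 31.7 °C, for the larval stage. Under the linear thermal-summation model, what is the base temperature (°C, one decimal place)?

11.6 °C

Linear rate model ⇒ the product D·(T − T_b) is constant across temperatures.
22.2·(18.4 − T_b) = 7.5·(31.7 − T_b)
T_b = (22.2·18.4 − 7.5·31.7) / (22.2 − 7.5) = 170.73 / 14.7 = 11.614 °C ≈ 11.6 °C.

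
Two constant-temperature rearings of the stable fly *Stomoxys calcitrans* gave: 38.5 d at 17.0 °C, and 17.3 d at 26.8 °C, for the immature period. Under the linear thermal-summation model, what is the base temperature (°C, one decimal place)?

Equal thermal constants: D₁(T₁ − T_b) = D₂(T₂ − T_b).
38.5·(17.0 − T_b) = 17.3·(26.8 − T_b)
T_b = (38.5·17.0 − 17.3·26.8) / (38.5 − 17.3) = 190.86 / 21.2 = 9.003 °C ≈ 9.0 °C.

9.0 °C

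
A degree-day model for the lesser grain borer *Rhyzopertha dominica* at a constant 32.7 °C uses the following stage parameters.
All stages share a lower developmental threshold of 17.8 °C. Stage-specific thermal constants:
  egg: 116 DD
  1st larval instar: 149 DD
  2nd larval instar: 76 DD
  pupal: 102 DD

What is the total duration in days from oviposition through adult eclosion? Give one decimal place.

29.7 days

Daily accumulation at 32.7 °C = 32.7 − 17.8 = 14.9 DD/day.
Total K = 116 + 149 + 76 + 102 = 443 DD.
Total duration = 443 / 14.9 = 29.732 ≈ 29.7 days.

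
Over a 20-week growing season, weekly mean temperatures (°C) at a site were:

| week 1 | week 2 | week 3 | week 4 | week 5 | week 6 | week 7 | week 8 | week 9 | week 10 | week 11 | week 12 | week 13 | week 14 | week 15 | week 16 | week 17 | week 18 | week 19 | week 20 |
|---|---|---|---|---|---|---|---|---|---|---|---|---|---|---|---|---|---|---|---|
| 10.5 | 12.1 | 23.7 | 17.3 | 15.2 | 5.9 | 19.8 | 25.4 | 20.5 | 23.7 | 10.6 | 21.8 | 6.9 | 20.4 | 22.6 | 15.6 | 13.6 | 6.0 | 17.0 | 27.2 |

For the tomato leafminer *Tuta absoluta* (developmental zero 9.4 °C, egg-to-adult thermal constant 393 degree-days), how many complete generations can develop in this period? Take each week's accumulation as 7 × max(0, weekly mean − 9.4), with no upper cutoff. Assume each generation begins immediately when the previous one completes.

2 generations

Weekly DD (7 × max(0, T̄ − 9.4)): 7.7, 18.9, 100.1, 55.3, 40.6, 0.0, 72.8, 112.0, 77.7, 100.1, 8.4, 86.8, 0.0, 77.0, 92.4, 43.4, 29.4, 0.0, 53.2, 124.6.
Season total = 1100.4 DD.
Complete generations = ⌊1100.4 / 393⌋ = 2.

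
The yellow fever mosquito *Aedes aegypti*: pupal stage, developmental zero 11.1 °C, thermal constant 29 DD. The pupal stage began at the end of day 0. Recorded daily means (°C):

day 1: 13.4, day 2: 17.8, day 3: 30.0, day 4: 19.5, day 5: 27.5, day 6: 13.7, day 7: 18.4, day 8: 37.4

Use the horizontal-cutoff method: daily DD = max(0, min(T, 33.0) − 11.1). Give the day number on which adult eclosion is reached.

Daily DD above 11.1 °C (capped at 21.9): 2.3, 6.7, 18.9, 8.4, 16.4, 2.6, 7.3, 21.9.
Cumulative: 2.3, 9.0, 27.9, 36.3, 52.7, 55.3, 62.6, 84.5.
The total first reaches 29 DD on day 4.

day 4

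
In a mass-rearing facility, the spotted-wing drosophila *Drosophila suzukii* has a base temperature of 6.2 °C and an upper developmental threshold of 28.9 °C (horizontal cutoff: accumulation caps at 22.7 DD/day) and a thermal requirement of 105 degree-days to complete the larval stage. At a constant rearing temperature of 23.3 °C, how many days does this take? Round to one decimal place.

Daily accumulation = 23.3 − 6.2 = 17.1 DD/day.
Duration = 105 / 17.1 = 6.140 ≈ 6.1 days.

6.1 days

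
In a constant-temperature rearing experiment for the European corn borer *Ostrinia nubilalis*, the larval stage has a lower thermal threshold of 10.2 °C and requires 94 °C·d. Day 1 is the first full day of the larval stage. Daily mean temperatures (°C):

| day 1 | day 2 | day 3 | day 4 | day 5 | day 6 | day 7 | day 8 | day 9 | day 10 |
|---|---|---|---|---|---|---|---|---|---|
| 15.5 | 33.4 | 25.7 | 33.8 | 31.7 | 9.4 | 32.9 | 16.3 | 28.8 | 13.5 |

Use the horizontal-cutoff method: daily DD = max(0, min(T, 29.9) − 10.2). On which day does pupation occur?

day 7

Daily DD above 10.2 °C (capped at 19.7): 5.3, 19.7, 15.5, 19.7, 19.7, 0.0, 19.7, 6.1, 18.6, 3.3.
Cumulative: 5.3, 25.0, 40.5, 60.2, 79.9, 79.9, 99.6, 105.7, 124.3, 127.6.
The total first reaches 94 DD on day 7.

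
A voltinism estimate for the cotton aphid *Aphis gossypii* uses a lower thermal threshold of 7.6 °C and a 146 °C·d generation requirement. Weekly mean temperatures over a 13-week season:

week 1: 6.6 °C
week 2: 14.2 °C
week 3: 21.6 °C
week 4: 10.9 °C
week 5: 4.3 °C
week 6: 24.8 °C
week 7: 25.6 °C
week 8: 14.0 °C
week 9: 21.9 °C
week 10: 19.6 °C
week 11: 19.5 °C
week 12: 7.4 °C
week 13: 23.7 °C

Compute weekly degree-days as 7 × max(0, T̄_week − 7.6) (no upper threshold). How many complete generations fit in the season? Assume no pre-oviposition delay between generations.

5 generations

Weekly DD (7 × max(0, T̄ − 7.6)): 0.0, 46.2, 98.0, 23.1, 0.0, 120.4, 126.0, 44.8, 100.1, 84.0, 83.3, 0.0, 112.7.
Season total = 838.6 DD.
Complete generations = ⌊838.6 / 146⌋ = 5.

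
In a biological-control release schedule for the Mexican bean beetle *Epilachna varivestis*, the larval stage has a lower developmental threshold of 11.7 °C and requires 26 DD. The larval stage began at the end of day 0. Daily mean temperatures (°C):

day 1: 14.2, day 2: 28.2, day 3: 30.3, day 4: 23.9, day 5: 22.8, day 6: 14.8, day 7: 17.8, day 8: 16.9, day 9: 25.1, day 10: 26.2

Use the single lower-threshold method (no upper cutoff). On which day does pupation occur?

day 3

Daily DD above 11.7 °C: 2.5, 16.5, 18.6, 12.2, 11.1, 3.1, 6.1, 5.2, 13.4, 14.5.
Cumulative: 2.5, 19.0, 37.6, 49.8, 60.9, 64.0, 70.1, 75.3, 88.7, 103.2.
The total first reaches 26 DD on day 3.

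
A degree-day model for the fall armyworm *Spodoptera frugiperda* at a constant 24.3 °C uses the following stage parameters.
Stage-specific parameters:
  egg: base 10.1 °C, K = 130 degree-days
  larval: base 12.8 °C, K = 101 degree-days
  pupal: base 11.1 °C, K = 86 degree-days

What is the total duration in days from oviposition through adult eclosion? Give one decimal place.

24.5 days

egg: 130 / (24.3 − 10.1) = 130 / 14.2 = 9.155 d.
larval: 101 / (24.3 − 12.8) = 101 / 11.5 = 8.783 d.
pupal: 86 / (24.3 − 11.1) = 86 / 13.2 = 6.515 d.
Sum = 24.453 ≈ 24.5 days.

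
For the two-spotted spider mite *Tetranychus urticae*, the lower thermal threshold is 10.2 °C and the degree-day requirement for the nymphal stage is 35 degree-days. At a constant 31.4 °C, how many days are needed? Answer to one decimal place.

1.7 days

Daily accumulation = 31.4 − 10.2 = 21.2 DD/day.
Duration = 35 / 21.2 = 1.651 ≈ 1.7 days.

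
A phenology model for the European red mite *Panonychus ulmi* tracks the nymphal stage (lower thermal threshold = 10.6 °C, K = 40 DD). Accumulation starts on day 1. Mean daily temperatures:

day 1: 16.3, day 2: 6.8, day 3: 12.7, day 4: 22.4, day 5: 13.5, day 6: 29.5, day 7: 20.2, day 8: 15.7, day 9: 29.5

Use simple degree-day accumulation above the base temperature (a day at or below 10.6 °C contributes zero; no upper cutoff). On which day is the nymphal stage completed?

Daily DD above 10.6 °C: 5.7, 0.0, 2.1, 11.8, 2.9, 18.9, 9.6, 5.1, 18.9.
Cumulative: 5.7, 5.7, 7.8, 19.6, 22.5, 41.4, 51.0, 56.1, 75.0.
The total first reaches 40 DD on day 6.

day 6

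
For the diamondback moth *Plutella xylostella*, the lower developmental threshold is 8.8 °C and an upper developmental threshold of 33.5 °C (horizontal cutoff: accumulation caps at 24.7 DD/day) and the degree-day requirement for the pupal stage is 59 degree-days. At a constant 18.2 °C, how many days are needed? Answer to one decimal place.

6.3 days

Daily accumulation = 18.2 − 8.8 = 9.4 DD/day.
Duration = 59 / 9.4 = 6.277 ≈ 6.3 days.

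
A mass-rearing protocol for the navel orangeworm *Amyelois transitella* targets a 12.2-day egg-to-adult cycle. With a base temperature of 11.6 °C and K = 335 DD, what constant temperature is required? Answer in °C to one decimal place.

39.1 °C

Required daily accumulation = 335 / 12.2 = 27.459 DD/day.
T = T_base + 27.459 = 11.6 + 27.459 = 39.059 ≈ 39.1 °C.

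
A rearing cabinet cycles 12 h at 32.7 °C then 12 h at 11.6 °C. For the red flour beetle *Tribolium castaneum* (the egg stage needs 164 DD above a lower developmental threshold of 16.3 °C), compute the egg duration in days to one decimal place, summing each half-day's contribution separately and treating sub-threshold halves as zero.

Day half: max(0, 32.7 − 16.3) × 0.5 = 16.4 × 0.5 = 8.20 DD.
Night half: max(0, 11.6 − 16.3) × 0.5 = 0.0 × 0.5 = 0.00 DD.
Per 24 h: 8.20 DD/day.
Duration = 164 / 8.20 = 20.000 ≈ 20.0 days.

20.0 days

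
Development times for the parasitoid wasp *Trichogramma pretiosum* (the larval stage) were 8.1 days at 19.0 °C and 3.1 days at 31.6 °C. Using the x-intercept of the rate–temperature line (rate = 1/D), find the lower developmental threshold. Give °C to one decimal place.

11.2 °C

Linear rate model ⇒ the product D·(T − T_b) is constant across temperatures.
8.1·(19.0 − T_b) = 3.1·(31.6 − T_b)
T_b = (8.1·19.0 − 3.1·31.6) / (8.1 − 3.1) = 55.94 / 5.0 = 11.188 °C ≈ 11.2 °C.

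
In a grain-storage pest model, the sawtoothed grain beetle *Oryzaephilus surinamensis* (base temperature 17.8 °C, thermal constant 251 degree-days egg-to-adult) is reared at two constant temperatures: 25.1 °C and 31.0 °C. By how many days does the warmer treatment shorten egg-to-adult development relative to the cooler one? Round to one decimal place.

15.4 days

At 25.1 °C: 251 / (25.1 − 17.8) = 251 / 7.3 = 34.384 d.
At 31.0 °C: 251 / (31.0 − 17.8) = 251 / 13.2 = 19.015 d.
Difference = |34.384 − 19.015| = 15.368 ≈ 15.4 days.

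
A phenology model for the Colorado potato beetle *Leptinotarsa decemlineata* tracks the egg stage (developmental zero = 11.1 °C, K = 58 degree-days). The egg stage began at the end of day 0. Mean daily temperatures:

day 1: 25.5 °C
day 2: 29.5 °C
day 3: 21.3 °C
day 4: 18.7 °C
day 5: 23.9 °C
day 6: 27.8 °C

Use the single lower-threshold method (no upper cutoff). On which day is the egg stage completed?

Daily DD above 11.1 °C: 14.4, 18.4, 10.2, 7.6, 12.8, 16.7.
Cumulative: 14.4, 32.8, 43.0, 50.6, 63.4, 80.1.
The total first reaches 58 DD on day 5.

day 5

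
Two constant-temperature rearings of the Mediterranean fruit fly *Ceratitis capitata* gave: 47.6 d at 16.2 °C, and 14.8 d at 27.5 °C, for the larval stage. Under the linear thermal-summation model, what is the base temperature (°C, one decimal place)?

11.1 °C

Under the model K = D·(T − T_b), so D₁·(T₁ − T_b) = D₂·(T₂ − T_b).
47.6·(16.2 − T_b) = 14.8·(27.5 − T_b)
T_b = (47.6·16.2 − 14.8·27.5) / (47.6 − 14.8) = 364.12 / 32.8 = 11.101 °C ≈ 11.1 °C.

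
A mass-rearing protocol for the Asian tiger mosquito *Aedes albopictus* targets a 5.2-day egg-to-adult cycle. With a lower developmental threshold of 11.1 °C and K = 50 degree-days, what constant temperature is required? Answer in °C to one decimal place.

20.7 °C

Required daily accumulation = 50 / 5.2 = 9.615 DD/day.
T = T_base + 9.615 = 11.1 + 9.615 = 20.715 ≈ 20.7 °C.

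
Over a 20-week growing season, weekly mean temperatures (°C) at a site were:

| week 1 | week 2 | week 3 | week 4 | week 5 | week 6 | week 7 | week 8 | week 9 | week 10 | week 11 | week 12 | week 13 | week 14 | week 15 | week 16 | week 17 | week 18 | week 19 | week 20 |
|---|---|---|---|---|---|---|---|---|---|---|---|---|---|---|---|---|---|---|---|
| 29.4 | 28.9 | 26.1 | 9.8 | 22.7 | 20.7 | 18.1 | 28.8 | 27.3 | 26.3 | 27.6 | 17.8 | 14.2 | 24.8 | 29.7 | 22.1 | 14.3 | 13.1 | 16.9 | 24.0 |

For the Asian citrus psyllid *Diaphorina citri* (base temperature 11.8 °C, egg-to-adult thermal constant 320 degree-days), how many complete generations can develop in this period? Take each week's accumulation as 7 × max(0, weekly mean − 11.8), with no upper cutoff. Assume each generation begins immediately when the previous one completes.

Weekly DD (7 × max(0, T̄ − 11.8)): 123.2, 119.7, 100.1, 0.0, 76.3, 62.3, 44.1, 119.0, 108.5, 101.5, 110.6, 42.0, 16.8, 91.0, 125.3, 72.1, 17.5, 9.1, 35.7, 85.4.
Season total = 1460.2 DD.
Complete generations = ⌊1460.2 / 320⌋ = 4.

4 generations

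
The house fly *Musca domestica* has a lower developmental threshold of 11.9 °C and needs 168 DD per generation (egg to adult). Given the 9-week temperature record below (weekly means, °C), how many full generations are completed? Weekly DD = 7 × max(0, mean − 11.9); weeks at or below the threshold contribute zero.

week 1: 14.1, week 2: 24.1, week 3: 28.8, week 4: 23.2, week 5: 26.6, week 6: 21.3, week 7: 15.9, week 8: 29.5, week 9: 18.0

3 generations

Weekly DD (7 × max(0, T̄ − 11.9)): 15.4, 85.4, 118.3, 79.1, 102.9, 65.8, 28.0, 123.2, 42.7.
Season total = 660.8 DD.
Complete generations = ⌊660.8 / 168⌋ = 3.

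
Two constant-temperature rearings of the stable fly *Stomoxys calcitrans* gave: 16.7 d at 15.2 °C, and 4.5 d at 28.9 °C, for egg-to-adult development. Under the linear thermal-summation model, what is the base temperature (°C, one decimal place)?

10.1 °C

Under the model K = D·(T − T_b), so D₁·(T₁ − T_b) = D₂·(T₂ − T_b).
16.7·(15.2 − T_b) = 4.5·(28.9 − T_b)
T_b = (16.7·15.2 − 4.5·28.9) / (16.7 − 4.5) = 123.79 / 12.2 = 10.147 °C ≈ 10.1 °C.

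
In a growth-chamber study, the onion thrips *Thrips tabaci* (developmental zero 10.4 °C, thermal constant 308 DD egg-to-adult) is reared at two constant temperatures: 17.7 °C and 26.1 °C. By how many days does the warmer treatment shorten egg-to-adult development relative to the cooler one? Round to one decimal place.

22.6 days

At 17.7 °C: 308 / (17.7 − 10.4) = 308 / 7.3 = 42.192 d.
At 26.1 °C: 308 / (26.1 − 10.4) = 308 / 15.7 = 19.618 d.
Difference = |42.192 − 19.618| = 22.574 ≈ 22.6 days.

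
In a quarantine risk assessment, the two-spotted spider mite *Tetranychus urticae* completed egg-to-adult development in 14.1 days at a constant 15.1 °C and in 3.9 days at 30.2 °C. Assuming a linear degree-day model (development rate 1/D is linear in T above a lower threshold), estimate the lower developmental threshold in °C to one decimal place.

Linear rate model ⇒ the product D·(T − T_b) is constant across temperatures.
14.1·(15.1 − T_b) = 3.9·(30.2 − T_b)
T_b = (14.1·15.1 − 3.9·30.2) / (14.1 − 3.9) = 95.13 / 10.2 = 9.326 °C ≈ 9.3 °C.

9.3 °C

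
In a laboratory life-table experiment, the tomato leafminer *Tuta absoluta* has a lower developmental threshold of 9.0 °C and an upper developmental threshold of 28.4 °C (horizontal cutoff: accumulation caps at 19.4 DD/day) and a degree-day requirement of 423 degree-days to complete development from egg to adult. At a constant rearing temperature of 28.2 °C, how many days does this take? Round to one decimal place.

22.0 days

Daily accumulation = 28.2 − 9.0 = 19.2 DD/day.
Duration = 423 / 19.2 = 22.031 ≈ 22.0 days.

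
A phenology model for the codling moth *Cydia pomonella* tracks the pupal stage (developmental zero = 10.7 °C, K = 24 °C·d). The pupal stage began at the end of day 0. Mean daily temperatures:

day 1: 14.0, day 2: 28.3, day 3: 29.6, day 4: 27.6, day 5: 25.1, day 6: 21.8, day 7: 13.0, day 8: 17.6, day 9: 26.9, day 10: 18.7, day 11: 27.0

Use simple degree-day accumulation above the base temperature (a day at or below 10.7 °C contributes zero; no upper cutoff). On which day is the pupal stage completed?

Daily DD above 10.7 °C: 3.3, 17.6, 18.9, 16.9, 14.4, 11.1, 2.3, 6.9, 16.2, 8.0, 16.3.
Cumulative: 3.3, 20.9, 39.8, 56.7, 71.1, 82.2, 84.5, 91.4, 107.6, 115.6, 131.9.
The total first reaches 24 DD on day 3.

day 3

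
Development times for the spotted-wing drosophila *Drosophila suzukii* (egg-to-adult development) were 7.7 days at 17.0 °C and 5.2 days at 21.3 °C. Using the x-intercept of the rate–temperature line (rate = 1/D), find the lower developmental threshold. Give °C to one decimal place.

8.1 °C

Under the model K = D·(T − T_b), so D₁·(T₁ − T_b) = D₂·(T₂ − T_b).
7.7·(17.0 − T_b) = 5.2·(21.3 − T_b)
T_b = (7.7·17.0 − 5.2·21.3) / (7.7 − 5.2) = 20.14 / 2.5 = 8.056 °C ≈ 8.1 °C.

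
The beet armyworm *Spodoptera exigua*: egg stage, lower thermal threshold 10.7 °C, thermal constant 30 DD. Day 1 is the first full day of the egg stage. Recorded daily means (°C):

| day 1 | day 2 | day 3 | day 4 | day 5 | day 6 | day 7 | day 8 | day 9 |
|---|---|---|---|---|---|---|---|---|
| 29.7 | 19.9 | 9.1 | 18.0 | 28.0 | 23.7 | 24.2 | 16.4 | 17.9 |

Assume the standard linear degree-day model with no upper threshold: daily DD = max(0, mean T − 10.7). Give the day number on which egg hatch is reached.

day 4

Daily DD above 10.7 °C: 19.0, 9.2, 0.0, 7.3, 17.3, 13.0, 13.5, 5.7, 7.2.
Cumulative: 19.0, 28.2, 28.2, 35.5, 52.8, 65.8, 79.3, 85.0, 92.2.
The total first reaches 30 DD on day 4.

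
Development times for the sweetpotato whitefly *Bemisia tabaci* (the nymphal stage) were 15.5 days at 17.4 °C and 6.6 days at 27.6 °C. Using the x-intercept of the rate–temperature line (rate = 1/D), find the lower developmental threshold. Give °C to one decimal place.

9.8 °C

Under the model K = D·(T − T_b), so D₁·(T₁ − T_b) = D₂·(T₂ − T_b).
15.5·(17.4 − T_b) = 6.6·(27.6 − T_b)
T_b = (15.5·17.4 − 6.6·27.6) / (15.5 − 6.6) = 87.54 / 8.9 = 9.836 °C ≈ 9.8 °C.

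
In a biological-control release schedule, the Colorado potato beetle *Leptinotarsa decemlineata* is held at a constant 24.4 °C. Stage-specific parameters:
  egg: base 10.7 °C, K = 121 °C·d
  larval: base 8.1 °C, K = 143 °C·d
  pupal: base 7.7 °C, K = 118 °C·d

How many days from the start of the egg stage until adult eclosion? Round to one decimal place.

egg: 121 / (24.4 − 10.7) = 121 / 13.7 = 8.832 d.
larval: 143 / (24.4 − 8.1) = 143 / 16.3 = 8.773 d.
pupal: 118 / (24.4 − 7.7) = 118 / 16.7 = 7.066 d.
Sum = 24.671 ≈ 24.7 days.

24.7 days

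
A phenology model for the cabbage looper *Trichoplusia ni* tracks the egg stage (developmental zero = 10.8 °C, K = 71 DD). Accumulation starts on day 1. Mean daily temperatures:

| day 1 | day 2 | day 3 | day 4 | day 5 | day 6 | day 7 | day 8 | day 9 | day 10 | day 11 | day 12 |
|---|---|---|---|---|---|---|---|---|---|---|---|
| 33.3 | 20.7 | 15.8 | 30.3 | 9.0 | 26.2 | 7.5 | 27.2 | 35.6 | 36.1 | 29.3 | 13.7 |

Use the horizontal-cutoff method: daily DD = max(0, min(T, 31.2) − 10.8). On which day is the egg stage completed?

day 8

Daily DD above 10.8 °C (capped at 20.4): 20.4, 9.9, 5.0, 19.5, 0.0, 15.4, 0.0, 16.4, 20.4, 20.4, 18.5, 2.9.
Cumulative: 20.4, 30.3, 35.3, 54.8, 54.8, 70.2, 70.2, 86.6, 107.0, 127.4, 145.9, 148.8.
The total first reaches 71 DD on day 8.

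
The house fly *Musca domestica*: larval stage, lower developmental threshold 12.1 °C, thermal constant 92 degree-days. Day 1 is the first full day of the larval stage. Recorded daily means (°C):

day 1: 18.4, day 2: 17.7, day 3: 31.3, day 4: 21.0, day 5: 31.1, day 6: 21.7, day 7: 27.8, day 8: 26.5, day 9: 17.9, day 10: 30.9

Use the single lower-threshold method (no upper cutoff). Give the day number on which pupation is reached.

Daily DD above 12.1 °C: 6.3, 5.6, 19.2, 8.9, 19.0, 9.6, 15.7, 14.4, 5.8, 18.8.
Cumulative: 6.3, 11.9, 31.1, 40.0, 59.0, 68.6, 84.3, 98.7, 104.5, 123.3.
The total first reaches 92 DD on day 8.

day 8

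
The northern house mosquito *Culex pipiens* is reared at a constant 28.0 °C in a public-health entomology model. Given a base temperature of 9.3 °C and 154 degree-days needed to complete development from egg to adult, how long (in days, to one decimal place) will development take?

8.2 days

Daily accumulation = 28.0 − 9.3 = 18.7 DD/day.
Duration = 154 / 18.7 = 8.235 ≈ 8.2 days.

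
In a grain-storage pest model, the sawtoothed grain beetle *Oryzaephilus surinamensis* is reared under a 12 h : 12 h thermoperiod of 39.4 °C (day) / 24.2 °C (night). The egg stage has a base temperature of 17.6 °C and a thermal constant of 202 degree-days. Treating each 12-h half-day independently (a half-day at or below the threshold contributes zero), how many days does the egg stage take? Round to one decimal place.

Day half: max(0, 39.4 − 17.6) × 0.5 = 21.8 × 0.5 = 10.90 DD.
Night half: max(0, 24.2 − 17.6) × 0.5 = 6.6 × 0.5 = 3.30 DD.
Per 24 h: 14.20 DD/day.
Duration = 202 / 14.20 = 14.225 ≈ 14.2 days.

14.2 days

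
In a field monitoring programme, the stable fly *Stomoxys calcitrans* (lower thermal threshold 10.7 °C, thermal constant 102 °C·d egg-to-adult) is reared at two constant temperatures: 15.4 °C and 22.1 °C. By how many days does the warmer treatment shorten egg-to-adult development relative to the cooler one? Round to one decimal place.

12.8 days

At 15.4 °C: 102 / (15.4 − 10.7) = 102 / 4.7 = 21.702 d.
At 22.1 °C: 102 / (22.1 − 10.7) = 102 / 11.4 = 8.947 d.
Difference = |21.702 − 8.947| = 12.755 ≈ 12.8 days.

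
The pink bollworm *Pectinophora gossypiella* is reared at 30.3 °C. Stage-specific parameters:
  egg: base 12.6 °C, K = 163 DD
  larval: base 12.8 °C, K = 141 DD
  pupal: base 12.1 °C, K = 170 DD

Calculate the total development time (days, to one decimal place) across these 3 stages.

egg: 163 / (30.3 − 12.6) = 163 / 17.7 = 9.209 d.
larval: 141 / (30.3 − 12.8) = 141 / 17.5 = 8.057 d.
pupal: 170 / (30.3 − 12.1) = 170 / 18.2 = 9.341 d.
Sum = 26.607 ≈ 26.6 days.

26.6 days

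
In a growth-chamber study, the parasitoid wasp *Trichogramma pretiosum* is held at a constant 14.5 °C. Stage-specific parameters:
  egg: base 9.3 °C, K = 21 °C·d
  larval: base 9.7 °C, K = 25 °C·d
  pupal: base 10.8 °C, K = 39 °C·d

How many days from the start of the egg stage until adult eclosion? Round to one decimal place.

egg: 21 / (14.5 − 9.3) = 21 / 5.2 = 4.038 d.
larval: 25 / (14.5 − 9.7) = 25 / 4.8 = 5.208 d.
pupal: 39 / (14.5 − 10.8) = 39 / 3.7 = 10.541 d.
Sum = 19.787 ≈ 19.8 days.

19.8 days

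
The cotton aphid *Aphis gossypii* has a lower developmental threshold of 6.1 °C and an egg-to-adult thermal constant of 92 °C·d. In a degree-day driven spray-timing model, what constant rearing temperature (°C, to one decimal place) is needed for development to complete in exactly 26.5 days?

9.6 °C

Required daily accumulation = 92 / 26.5 = 3.472 DD/day.
T = T_base + 3.472 = 6.1 + 3.472 = 9.572 ≈ 9.6 °C.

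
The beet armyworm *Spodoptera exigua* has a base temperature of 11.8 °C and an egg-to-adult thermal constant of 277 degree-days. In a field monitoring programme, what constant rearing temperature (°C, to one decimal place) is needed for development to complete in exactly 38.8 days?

Required daily accumulation = 277 / 38.8 = 7.139 DD/day.
T = T_base + 7.139 = 11.8 + 7.139 = 18.939 ≈ 18.9 °C.

18.9 °C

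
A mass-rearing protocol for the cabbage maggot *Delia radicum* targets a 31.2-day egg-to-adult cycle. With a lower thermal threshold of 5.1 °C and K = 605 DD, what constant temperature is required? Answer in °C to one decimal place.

Required daily accumulation = 605 / 31.2 = 19.391 DD/day.
T = T_base + 19.391 = 5.1 + 19.391 = 24.491 ≈ 24.5 °C.

24.5 °C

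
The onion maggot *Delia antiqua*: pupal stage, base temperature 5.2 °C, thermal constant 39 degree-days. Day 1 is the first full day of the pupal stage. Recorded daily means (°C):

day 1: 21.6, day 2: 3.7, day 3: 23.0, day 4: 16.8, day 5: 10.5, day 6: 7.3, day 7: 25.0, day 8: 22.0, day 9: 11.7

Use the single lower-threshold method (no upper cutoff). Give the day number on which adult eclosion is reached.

Daily DD above 5.2 °C: 16.4, 0.0, 17.8, 11.6, 5.3, 2.1, 19.8, 16.8, 6.5.
Cumulative: 16.4, 16.4, 34.2, 45.8, 51.1, 53.2, 73.0, 89.8, 96.3.
The total first reaches 39 DD on day 4.

day 4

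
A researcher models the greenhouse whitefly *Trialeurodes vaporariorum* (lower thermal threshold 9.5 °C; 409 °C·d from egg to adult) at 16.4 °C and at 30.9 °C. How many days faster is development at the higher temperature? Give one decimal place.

40.2 days

At 16.4 °C: 409 / (16.4 − 9.5) = 409 / 6.9 = 59.275 d.
At 30.9 °C: 409 / (30.9 − 9.5) = 409 / 21.4 = 19.112 d.
Difference = |59.275 − 19.112| = 40.163 ≈ 40.2 days.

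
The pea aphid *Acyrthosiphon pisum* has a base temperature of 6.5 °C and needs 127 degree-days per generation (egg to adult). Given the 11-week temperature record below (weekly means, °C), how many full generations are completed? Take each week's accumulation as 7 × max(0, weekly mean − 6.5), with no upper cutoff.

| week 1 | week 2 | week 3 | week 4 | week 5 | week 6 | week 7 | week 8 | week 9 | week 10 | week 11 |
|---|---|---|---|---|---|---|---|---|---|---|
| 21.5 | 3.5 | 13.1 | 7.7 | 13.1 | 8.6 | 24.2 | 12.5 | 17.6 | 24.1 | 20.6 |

5 generations

Weekly DD (7 × max(0, T̄ − 6.5)): 105.0, 0.0, 46.2, 8.4, 46.2, 14.7, 123.9, 42.0, 77.7, 123.2, 98.7.
Season total = 686.0 DD.
Complete generations = ⌊686.0 / 127⌋ = 5.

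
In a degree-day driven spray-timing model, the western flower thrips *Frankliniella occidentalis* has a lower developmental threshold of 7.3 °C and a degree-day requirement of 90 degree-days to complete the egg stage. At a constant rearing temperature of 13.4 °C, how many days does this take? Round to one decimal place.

Daily accumulation = 13.4 − 7.3 = 6.1 DD/day.
Duration = 90 / 6.1 = 14.754 ≈ 14.8 days.

14.8 days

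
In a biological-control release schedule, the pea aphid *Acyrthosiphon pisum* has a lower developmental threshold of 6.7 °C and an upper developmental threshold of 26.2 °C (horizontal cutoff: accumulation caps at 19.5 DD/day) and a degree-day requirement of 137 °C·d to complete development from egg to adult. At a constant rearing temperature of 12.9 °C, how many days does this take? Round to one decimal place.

Daily accumulation = 12.9 − 6.7 = 6.2 DD/day.
Duration = 137 / 6.2 = 22.097 ≈ 22.1 days.

22.1 days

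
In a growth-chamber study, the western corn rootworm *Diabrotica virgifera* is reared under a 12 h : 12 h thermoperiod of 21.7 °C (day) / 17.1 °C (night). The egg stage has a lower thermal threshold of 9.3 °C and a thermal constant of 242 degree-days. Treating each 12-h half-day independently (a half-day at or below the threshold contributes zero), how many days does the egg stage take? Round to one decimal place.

Day half: max(0, 21.7 − 9.3) × 0.5 = 12.4 × 0.5 = 6.20 DD.
Night half: max(0, 17.1 − 9.3) × 0.5 = 7.8 × 0.5 = 3.90 DD.
Per 24 h: 10.10 DD/day.
Duration = 242 / 10.10 = 23.960 ≈ 24.0 days.

24.0 days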